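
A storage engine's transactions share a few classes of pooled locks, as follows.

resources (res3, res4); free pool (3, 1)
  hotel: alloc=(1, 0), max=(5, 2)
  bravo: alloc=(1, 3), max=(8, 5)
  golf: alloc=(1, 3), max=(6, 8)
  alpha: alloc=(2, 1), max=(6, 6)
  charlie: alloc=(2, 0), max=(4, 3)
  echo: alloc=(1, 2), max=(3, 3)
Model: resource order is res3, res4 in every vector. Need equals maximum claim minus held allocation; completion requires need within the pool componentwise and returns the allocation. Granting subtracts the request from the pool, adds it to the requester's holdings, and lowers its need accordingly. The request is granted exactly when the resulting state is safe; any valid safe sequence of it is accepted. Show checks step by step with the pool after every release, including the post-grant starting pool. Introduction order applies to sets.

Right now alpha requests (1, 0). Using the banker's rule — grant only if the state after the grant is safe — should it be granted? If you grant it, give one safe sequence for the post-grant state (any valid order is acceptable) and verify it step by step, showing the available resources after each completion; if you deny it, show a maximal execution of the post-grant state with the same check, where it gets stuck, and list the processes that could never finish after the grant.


DENY: after the grant no complete ordering would exist.
Key observation: after echo, charlie, hotel the pool peaks at (6, 3), and each blocked process is short somewhere: bravo on res3; golf on res4; alpha on res4.
After a pretend grant, a maximal execution: echo, charlie, hotel — then nothing else fits. Walking it through:
  pool = (2, 1)
  run echo (needs (2, 1), free (2, 1)); after release of (1, 2) the pool is (3, 3)
  run charlie (needs (2, 3), free (3, 3)); after release of (2, 0) the pool is (5, 3)
  run hotel (needs (4, 2), free (5, 3)); after release of (1, 0) the pool is (6, 3)
  bravo cannot run: need (7, 2) vs free (6, 3) (insufficient res3)
  golf cannot run: need (5, 5) vs free (6, 3) (insufficient res4)
  alpha cannot run: need (3, 5) vs free (6, 3) (insufficient res4)
Had the request been granted, bravo, golf and alpha could never finish.


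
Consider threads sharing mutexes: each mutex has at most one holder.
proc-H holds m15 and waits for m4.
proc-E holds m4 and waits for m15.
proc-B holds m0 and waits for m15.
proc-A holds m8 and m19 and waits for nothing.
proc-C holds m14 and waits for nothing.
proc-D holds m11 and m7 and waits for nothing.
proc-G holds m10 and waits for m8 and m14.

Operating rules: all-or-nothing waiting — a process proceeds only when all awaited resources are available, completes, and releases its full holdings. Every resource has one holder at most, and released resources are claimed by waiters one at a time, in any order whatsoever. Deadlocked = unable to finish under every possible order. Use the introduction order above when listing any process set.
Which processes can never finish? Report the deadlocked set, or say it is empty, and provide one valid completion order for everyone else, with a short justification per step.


Deadlocked: proc-H, proc-E and proc-B.
Key observation: the wait chain closes on itself along proc-H -> proc-E -> proc-H; proc-B waits into the deadlock from upstream.
One completion order for the rest: proc-C, proc-A, proc-D, proc-G.
Walking it through:
  proc-C: no waits; runs immediately, freeing m14
  proc-A: no waits; runs immediately, freeing m8 and m19
  proc-D: no waits; runs immediately, freeing m11 and m7
  proc-G: everything it awaited (m8 and m14) is free; runs, freeing m10


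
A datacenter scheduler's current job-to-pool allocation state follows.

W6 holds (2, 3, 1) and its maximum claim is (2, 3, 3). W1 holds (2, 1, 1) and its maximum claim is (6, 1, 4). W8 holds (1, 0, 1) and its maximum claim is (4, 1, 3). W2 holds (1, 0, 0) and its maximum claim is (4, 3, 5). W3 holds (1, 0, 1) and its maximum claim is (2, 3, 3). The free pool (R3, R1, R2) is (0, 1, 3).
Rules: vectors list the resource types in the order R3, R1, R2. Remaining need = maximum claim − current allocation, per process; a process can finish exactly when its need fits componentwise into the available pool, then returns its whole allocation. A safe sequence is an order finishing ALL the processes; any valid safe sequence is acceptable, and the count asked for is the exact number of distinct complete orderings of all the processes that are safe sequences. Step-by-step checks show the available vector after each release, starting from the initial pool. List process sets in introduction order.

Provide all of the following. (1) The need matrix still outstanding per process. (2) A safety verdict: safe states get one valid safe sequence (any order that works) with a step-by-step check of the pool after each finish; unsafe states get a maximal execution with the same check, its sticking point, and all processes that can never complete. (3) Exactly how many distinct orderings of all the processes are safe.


(1) Outstanding need per process (order R3, R1, R2):
  W6: (0, 0, 2)
  W1: (4, 0, 3)
  W8: (3, 1, 2)
  W2: (3, 3, 5)
  W3: (1, 3, 2)
(2) The state is SAFE; one workable sequence: W6, W3, W2, W8, W1.
Key observation: at W2 the run first touches a limit — (3, 3, 5) against (3, 4, 5), exact on a resource it actually requests.
Walking it through:
  pool = (0, 1, 3)
  run W6 (needs (0, 0, 2), free (0, 1, 3)); after release of (2, 3, 1) the pool is (2, 4, 4)
  run W3 (needs (1, 3, 2), free (2, 4, 4)); after release of (1, 0, 1) the pool is (3, 4, 5)
  run W2 (needs (3, 3, 5), free (3, 4, 5)); after release of (1, 0, 0) the pool is (4, 4, 5)
  run W8 (needs (3, 1, 2), free (4, 4, 5)); after release of (1, 0, 1) the pool is (5, 4, 6)
  run W1 (needs (4, 0, 3), free (5, 4, 6)); after release of (2, 1, 1) the pool is (7, 5, 7)
(3) Precisely 4 of the possible complete orderings are safe sequences.


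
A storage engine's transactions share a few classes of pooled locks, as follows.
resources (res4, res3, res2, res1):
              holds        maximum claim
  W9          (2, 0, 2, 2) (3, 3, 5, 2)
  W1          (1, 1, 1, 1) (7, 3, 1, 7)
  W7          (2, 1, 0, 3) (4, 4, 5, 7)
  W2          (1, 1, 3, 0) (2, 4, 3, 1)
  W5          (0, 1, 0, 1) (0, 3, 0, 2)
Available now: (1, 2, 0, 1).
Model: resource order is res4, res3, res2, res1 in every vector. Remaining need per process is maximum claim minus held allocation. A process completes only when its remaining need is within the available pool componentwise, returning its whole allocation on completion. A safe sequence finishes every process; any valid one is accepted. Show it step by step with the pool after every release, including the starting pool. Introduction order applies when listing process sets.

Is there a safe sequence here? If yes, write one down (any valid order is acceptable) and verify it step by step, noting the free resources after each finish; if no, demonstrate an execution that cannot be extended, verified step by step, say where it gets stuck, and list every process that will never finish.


The state is SAFE; one workable sequence: W5, W2, W9, W7, W1.
Key observation: the first exact fit in this order is W5 — it needs (0, 2, 0, 1) with (1, 2, 0, 1) free, meeting a requested resource to the last unit.
Check, step by step:
  pool = (1, 2, 0, 1)
  W5 needs (0, 2, 0, 1) <= (1, 2, 0, 1) -> finishes; pool += (0, 1, 0, 1) = (1, 3, 0, 2)
  W2 needs (1, 3, 0, 1) <= (1, 3, 0, 2) -> finishes; pool += (1, 1, 3, 0) = (2, 4, 3, 2)
  W9 needs (1, 3, 3, 0) <= (2, 4, 3, 2) -> finishes; pool += (2, 0, 2, 2) = (4, 4, 5, 4)
  W7 needs (2, 3, 5, 4) <= (4, 4, 5, 4) -> finishes; pool += (2, 1, 0, 3) = (6, 5, 5, 7)
  W1 needs (6, 2, 0, 6) <= (6, 5, 5, 7) -> finishes; pool += (1, 1, 1, 1) = (7, 6, 6, 8)


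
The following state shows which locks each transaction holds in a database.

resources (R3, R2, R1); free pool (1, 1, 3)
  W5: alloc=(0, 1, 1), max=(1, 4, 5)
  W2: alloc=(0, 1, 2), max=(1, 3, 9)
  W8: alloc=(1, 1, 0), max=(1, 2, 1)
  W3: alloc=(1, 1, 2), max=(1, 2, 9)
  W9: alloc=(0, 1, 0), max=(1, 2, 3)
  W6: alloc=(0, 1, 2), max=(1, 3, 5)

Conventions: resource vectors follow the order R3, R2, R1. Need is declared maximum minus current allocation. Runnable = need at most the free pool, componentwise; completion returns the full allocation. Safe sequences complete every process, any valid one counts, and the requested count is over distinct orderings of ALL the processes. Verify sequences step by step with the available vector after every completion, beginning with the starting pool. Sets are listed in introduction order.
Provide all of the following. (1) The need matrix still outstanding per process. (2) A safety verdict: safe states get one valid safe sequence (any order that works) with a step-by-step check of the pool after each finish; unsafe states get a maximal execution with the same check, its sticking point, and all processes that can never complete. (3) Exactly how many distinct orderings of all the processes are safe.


(1) Need matrix, components ordered R3, R2, R1:
  W5: (1, 3, 4)
  W2: (1, 2, 7)
  W8: (0, 1, 1)
  W3: (0, 1, 7)
  W9: (1, 1, 3)
  W6: (1, 2, 3)
(2) UNSAFE — no complete ordering exists.
Key observation: even finishing W9, W6, W5, W8 leaves just (2, 5, 6) free — too little R1 for any of the remaining processes.
The run W9, W6, W5, W8 cannot be extended any further. Walking it through:
  pool = (1, 1, 3)
  run W9 (needs (1, 1, 3), free (1, 1, 3)); after release of (0, 1, 0) the pool is (1, 2, 3)
  run W6 (needs (1, 2, 3), free (1, 2, 3)); after release of (0, 1, 2) the pool is (1, 3, 5)
  run W5 (needs (1, 3, 4), free (1, 3, 5)); after release of (0, 1, 1) the pool is (1, 4, 6)
  run W8 (needs (0, 1, 1), free (1, 4, 6)); after release of (1, 1, 0) the pool is (2, 5, 6)
  W2 cannot run: need (1, 2, 7) vs free (2, 5, 6) (insufficient R1)
  W3 cannot run: need (0, 1, 7) vs free (2, 5, 6) (insufficient R1)
Permanently blocked: W2 and W3.
(3) Precisely 0 of the possible complete orderings are safe sequences.


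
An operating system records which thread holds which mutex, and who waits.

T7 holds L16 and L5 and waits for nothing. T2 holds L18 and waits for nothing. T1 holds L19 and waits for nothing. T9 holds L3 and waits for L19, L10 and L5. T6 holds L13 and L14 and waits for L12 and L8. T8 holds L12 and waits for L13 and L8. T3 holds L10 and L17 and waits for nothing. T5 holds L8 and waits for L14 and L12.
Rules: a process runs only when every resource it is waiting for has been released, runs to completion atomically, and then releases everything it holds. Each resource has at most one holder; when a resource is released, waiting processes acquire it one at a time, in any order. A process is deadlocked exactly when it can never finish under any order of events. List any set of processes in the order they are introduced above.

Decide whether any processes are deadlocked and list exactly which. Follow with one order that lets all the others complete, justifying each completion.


The deadlocked set is T6, T8 and T5.
Key observation: T6 -> T8 -> T6 is a circular wait — nothing in it can go first; T5 is caught in further circular waits.
The rest can finish in the order T1, T3, T2, T7, T9.
Walking it through:
  T1 waits on nothing -> runs at once and releases L19
  T3 waits on nothing -> runs at once and releases L10 and L17
  T2 waits on nothing -> runs at once and releases L18
  T7 waits on nothing -> runs at once and releases L16 and L5
  T9: everything it awaited (L19, L10 and L5) is free; runs, freeing L3


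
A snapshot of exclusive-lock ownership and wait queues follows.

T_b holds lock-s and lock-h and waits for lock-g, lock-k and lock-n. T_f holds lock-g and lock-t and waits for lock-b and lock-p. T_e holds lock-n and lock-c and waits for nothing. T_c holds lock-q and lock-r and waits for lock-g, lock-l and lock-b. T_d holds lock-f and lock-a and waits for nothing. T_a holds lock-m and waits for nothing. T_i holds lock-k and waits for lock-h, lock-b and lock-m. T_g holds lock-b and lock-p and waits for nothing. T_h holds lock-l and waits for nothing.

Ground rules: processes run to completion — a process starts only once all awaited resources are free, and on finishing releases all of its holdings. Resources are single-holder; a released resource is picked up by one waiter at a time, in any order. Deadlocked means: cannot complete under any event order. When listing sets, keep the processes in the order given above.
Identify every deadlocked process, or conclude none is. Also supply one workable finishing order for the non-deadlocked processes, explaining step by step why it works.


Deadlocked: T_b and T_i.
Key observation: the loop T_b -> T_i -> T_b blocks itself forever; no other process is dragged down with it.
One completion order for the rest: T_g, T_f, T_a, T_h, T_e, T_d, T_c.
Step-by-step check:
  T_g waits on nothing -> runs at once and releases lock-b and lock-p
  run T_f (all its waits — lock-b and lock-p — are resolved); releases lock-g and lock-t
  T_a waits on nothing -> runs at once and releases lock-m
  T_h waits on nothing -> runs at once and releases lock-l
  T_e waits on nothing -> runs at once and releases lock-n and lock-c
  T_d waits on nothing -> runs at once and releases lock-f and lock-a
  run T_c (all its waits — lock-g, lock-l and lock-b — are resolved); releases lock-q and lock-r


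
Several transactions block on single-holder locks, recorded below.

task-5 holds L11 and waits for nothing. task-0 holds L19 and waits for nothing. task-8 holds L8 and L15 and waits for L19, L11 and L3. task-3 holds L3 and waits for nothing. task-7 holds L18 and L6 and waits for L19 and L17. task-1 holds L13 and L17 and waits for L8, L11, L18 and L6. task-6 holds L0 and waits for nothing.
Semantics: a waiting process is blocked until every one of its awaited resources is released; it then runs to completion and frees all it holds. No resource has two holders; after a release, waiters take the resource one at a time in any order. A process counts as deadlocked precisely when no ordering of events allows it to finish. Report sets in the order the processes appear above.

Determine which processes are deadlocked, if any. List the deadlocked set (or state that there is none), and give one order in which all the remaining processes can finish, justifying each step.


The deadlocked set is task-7 and task-1.
Key observation: the cycle task-7 -> task-1 -> task-7 can never break — each member waits on the next; no other process is dragged down with it.
A valid finishing order for the others: task-6, task-5, task-0, task-3, task-8.
Verifying each step:
  run task-6 (it waits on nothing); releases L0
  run task-5 (it waits on nothing); releases L11
  run task-0 (it waits on nothing); releases L19
  run task-3 (it waits on nothing); releases L3
  run task-8 (all its waits — L19, L11 and L3 — are resolved); releases L8 and L15


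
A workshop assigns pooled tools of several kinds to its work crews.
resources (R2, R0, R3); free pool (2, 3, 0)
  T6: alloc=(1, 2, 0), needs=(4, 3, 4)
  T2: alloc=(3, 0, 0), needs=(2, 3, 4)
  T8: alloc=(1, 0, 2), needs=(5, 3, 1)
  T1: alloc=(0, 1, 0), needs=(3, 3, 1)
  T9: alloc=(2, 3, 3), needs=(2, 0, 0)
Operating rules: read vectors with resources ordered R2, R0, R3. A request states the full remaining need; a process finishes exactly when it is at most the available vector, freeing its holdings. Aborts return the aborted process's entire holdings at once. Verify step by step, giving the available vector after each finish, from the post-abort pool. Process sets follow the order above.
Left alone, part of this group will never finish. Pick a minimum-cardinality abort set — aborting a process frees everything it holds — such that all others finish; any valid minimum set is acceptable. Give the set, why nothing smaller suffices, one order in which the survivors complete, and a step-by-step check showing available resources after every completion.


Minimum abort set: T8.
Key observation: no ordering could ever have run T6 before the abort of T8; with (1, 0, 2) back in the pool it fits at step 2.
Minimality: the empty abort set fails — the state is deadlocked as it stands.
Survivors finish in the order: T9, T6, T1, T2. Check, step by step (pool after the aborts first):
  pool = (3, 3, 2)
  T9 needs (2, 0, 0) <= (3, 3, 2) -> finishes; pool += (2, 3, 3) = (5, 6, 5)
  T6 needs (4, 3, 4) <= (5, 6, 5) -> finishes; pool += (1, 2, 0) = (6, 8, 5)
  T1 needs (3, 3, 1) <= (6, 8, 5) -> finishes; pool += (0, 1, 0) = (6, 9, 5)
  T2 needs (2, 3, 4) <= (6, 9, 5) -> finishes; pool += (3, 0, 0) = (9, 9, 5)


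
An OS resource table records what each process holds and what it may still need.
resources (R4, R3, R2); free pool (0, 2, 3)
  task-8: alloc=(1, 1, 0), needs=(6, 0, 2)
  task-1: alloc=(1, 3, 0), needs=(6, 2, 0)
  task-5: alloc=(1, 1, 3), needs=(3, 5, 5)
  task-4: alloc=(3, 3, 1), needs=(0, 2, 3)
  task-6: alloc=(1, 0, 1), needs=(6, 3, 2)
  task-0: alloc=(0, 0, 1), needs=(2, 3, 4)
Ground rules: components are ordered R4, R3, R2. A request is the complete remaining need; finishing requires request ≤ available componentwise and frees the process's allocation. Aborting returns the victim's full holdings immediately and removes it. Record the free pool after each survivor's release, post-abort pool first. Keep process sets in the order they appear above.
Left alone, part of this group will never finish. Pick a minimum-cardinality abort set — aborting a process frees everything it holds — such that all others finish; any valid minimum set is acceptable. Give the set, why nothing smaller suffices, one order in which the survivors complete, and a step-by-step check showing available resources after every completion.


Abort task-8 and task-1.
Key observation: no ordering could ever have run task-6 before the abort of task-8 and task-1; with (2, 4, 0) back in the pool it fits at step 4.
Why nothing smaller works — every single abort fails: task-8 alone leaves task-1 blocked (short on R4); task-1 alone leaves task-8 blocked (short on R4); task-5 alone leaves task-8 blocked (short on R4); task-4 alone leaves task-8 blocked (short on R4); task-6 alone leaves task-8 blocked (short on R4); task-0 alone leaves task-8 blocked (short on R4).
Survivors finish in the order: task-4, task-0, task-5, task-6. Check, step by step (pool after the aborts first):
  pool = (2, 6, 3)
  run task-4 (needs (0, 2, 3), free (2, 6, 3)); after release of (3, 3, 1) the pool is (5, 9, 4)
  run task-0 (needs (2, 3, 4), free (5, 9, 4)); after release of (0, 0, 1) the pool is (5, 9, 5)
  run task-5 (needs (3, 5, 5), free (5, 9, 5)); after release of (1, 1, 3) the pool is (6, 10, 8)
  run task-6 (needs (6, 3, 2), free (6, 10, 8)); after release of (1, 0, 1) the pool is (7, 10, 9)


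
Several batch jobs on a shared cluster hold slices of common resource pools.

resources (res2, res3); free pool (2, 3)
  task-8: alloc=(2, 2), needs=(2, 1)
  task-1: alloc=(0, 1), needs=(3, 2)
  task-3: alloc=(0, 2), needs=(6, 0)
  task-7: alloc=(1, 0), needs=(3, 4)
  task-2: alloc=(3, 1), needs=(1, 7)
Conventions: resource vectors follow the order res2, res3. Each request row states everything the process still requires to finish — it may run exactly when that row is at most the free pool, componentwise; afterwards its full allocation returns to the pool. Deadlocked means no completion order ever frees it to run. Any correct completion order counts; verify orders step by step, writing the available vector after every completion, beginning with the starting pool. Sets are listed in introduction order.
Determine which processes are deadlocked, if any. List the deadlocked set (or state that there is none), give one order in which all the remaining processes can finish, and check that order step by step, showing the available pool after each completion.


Deadlocked: task-3 and task-2.
Key observation: after task-8, task-7, task-1 the pool peaks at (5, 6), and each blocked process is short somewhere: task-3 on res2; task-2 on res3.
A valid finishing order for the others: task-8, task-7, task-1. Check, step by step:
  pool = (2, 3)
  task-8: need (2, 1) fits (2, 3); releases (2, 2), pool now (4, 5)
  task-7: need (3, 4) fits (4, 5); releases (1, 0), pool now (5, 5)
  task-1: need (3, 2) fits (5, 5); releases (0, 1), pool now (5, 6)
The blocked processes can never fit:
  task-3 still needs (6, 0) but only (5, 6) is free — short on res2
  task-2 still needs (1, 7) but only (5, 6) is free — short on res3


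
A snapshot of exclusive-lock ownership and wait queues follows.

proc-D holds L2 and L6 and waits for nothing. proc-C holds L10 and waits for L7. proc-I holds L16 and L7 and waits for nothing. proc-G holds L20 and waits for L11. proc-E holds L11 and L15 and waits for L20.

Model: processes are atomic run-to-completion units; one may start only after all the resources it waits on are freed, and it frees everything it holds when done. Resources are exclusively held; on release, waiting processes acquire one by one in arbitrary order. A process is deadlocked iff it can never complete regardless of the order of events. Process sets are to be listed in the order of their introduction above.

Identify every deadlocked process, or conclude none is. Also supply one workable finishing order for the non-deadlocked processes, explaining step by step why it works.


Deadlocked set: proc-G and proc-E.
Key observation: the knot is the closed ring of waits proc-G -> proc-E -> proc-G; no other process is dragged down with it.
The rest can finish in the order proc-D, proc-I, proc-C.
Verifying each step:
  proc-D: no waits; runs immediately, freeing L2 and L6
  proc-I: no waits; runs immediately, freeing L16 and L7
  run proc-C (all its waits — L7 — are resolved); releases L10


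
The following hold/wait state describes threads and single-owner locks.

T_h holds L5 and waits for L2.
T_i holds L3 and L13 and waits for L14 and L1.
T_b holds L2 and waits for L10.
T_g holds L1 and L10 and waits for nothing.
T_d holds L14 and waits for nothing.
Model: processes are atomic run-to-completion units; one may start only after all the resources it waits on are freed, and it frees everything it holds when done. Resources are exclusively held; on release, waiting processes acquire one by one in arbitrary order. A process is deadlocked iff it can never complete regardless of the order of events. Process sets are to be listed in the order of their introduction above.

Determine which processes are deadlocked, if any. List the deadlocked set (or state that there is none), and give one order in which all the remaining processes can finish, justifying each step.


No process is deadlocked.
Key observation: the wait graph is acyclic; completion cascades from the unblocked processes through everyone else.
A valid finishing order for the others: T_d, T_g, T_b, T_h, T_i.
Check, step by step:
  T_d waits on nothing -> runs at once and releases L14
  T_g waits on nothing -> runs at once and releases L1 and L10
  T_b waits on L10 — all released -> runs and releases L2
  T_h waits on L2 — all released -> runs and releases L5
  T_i waits on L14 and L1 — all released -> runs and releases L3 and L13


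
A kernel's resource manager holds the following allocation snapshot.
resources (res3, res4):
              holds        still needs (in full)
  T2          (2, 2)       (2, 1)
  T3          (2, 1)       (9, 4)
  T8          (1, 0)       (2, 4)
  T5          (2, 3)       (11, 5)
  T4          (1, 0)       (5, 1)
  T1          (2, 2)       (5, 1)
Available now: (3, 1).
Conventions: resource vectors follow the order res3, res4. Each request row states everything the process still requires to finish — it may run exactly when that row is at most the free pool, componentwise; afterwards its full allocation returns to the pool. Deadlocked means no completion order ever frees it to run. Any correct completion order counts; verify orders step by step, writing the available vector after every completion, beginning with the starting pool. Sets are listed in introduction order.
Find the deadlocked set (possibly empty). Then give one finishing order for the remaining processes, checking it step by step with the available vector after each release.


No process is deadlocked.
Key observation: starting with T2, each completion frees enough for the next — no one is permanently blocked.
A valid finishing order for the others: T2, T1, T4, T8, T3, T5. Walking it through:
  pool = (3, 1)
  T2: need (2, 1) fits (3, 1); releases (2, 2), pool now (5, 3)
  T1: need (5, 1) fits (5, 3); releases (2, 2), pool now (7, 5)
  T4: need (5, 1) fits (7, 5); releases (1, 0), pool now (8, 5)
  T8: need (2, 4) fits (8, 5); releases (1, 0), pool now (9, 5)
  T3: need (9, 4) fits (9, 5); releases (2, 1), pool now (11, 6)
  T5: need (11, 5) fits (11, 6); releases (2, 3), pool now (13, 9)


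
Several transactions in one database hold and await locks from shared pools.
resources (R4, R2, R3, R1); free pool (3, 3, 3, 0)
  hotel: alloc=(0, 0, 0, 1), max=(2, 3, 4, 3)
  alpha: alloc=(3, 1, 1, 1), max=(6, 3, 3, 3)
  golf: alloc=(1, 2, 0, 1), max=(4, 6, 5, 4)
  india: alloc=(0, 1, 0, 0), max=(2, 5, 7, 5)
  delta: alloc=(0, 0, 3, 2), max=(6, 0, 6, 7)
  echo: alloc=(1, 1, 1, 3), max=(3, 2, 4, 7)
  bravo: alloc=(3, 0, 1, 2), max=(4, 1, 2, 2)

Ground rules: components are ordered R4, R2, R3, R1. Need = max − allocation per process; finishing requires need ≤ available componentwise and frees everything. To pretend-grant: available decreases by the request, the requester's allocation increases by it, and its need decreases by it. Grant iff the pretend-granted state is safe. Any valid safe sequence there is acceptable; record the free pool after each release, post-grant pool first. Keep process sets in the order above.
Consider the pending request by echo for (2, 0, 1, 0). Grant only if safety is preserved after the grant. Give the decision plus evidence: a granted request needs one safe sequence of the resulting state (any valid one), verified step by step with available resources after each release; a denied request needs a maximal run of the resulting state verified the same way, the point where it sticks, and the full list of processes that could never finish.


GRANT — the state after the grant stays safe, e.g. via bravo, alpha, hotel, echo, delta, india, golf.
Key observation: the transfer keeps a workable pool ((1, 3, 2, 0)); bravo starts the safe sequence.
Verifying the post-grant state step by step:
  pool = (1, 3, 2, 0)
  bravo needs (1, 1, 1, 0) <= (1, 3, 2, 0) -> finishes; pool += (3, 0, 1, 2) = (4, 3, 3, 2)
  alpha needs (3, 2, 2, 2) <= (4, 3, 3, 2) -> finishes; pool += (3, 1, 1, 1) = (7, 4, 4, 3)
  hotel needs (2, 3, 4, 2) <= (7, 4, 4, 3) -> finishes; pool += (0, 0, 0, 1) = (7, 4, 4, 4)
  echo needs (0, 1, 2, 4) <= (7, 4, 4, 4) -> finishes; pool += (3, 1, 2, 3) = (10, 5, 6, 7)
  delta needs (6, 0, 3, 5) <= (10, 5, 6, 7) -> finishes; pool += (0, 0, 3, 2) = (10, 5, 9, 9)
  india needs (2, 4, 7, 5) <= (10, 5, 9, 9) -> finishes; pool += (0, 1, 0, 0) = (10, 6, 9, 9)
  golf needs (3, 4, 5, 3) <= (10, 6, 9, 9) -> finishes; pool += (1, 2, 0, 1) = (11, 8, 9, 10)


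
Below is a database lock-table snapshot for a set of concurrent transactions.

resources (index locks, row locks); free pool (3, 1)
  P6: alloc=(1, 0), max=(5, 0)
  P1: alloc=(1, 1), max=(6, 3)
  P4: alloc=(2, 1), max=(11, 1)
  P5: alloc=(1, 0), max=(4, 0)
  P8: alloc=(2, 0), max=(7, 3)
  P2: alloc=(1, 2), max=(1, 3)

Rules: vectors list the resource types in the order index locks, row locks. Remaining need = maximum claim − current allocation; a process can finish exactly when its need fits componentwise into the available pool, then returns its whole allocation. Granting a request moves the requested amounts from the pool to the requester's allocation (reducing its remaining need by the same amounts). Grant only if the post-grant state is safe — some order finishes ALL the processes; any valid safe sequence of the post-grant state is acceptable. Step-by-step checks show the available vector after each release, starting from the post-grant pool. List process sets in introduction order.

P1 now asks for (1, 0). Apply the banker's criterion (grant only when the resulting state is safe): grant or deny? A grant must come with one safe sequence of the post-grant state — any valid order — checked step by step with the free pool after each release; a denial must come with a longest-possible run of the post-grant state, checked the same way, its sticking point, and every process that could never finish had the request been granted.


GRANT. The post-grant state is safe; one safe sequence: P2, P5, P1, P8, P6, P4.
Key observation: granting shrinks the pool to (2, 1), yet P2 still fits and the chain goes through.
Step-by-step check of the post-grant state:
  pool = (2, 1)
  P2: need (0, 1) fits (2, 1); releases (1, 2), pool now (3, 3)
  P5: need (3, 0) fits (3, 3); releases (1, 0), pool now (4, 3)
  P1: need (4, 2) fits (4, 3); releases (2, 1), pool now (6, 4)
  P8: need (5, 3) fits (6, 4); releases (2, 0), pool now (8, 4)
  P6: need (4, 0) fits (8, 4); releases (1, 0), pool now (9, 4)
  P4: need (9, 0) fits (9, 4); releases (2, 1), pool now (11, 5)


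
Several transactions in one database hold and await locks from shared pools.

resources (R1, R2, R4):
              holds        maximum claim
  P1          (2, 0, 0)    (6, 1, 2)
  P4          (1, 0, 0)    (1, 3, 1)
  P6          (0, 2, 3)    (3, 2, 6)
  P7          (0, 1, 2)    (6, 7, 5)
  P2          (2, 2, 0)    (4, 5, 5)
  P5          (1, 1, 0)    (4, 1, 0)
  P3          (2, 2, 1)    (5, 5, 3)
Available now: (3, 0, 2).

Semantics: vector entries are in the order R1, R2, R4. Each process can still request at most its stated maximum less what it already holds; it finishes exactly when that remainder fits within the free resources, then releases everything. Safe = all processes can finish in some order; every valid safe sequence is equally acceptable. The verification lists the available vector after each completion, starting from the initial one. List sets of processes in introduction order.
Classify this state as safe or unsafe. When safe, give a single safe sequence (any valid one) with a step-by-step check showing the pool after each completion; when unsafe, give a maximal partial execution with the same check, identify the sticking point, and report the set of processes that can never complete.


The state is UNSAFE.
Key observation: after P5, P1 the pool peaks at (6, 1, 2), and each blocked process is short somewhere: P4 on R2; P6 on R4; P7 on R2, R4; P2 on R2, R4; P3 on R2.
Going as far as possible: P5, P1; after that, nothing fits. Step-by-step check:
  pool = (3, 0, 2)
  P5 needs (3, 0, 0) <= (3, 0, 2) -> finishes; pool += (1, 1, 0) = (4, 1, 2)
  P1 needs (4, 1, 2) <= (4, 1, 2) -> finishes; pool += (2, 0, 0) = (6, 1, 2)
  P4 cannot run: need (0, 3, 1) vs free (6, 1, 2) (insufficient R2)
  P6 cannot run: need (3, 0, 3) vs free (6, 1, 2) (insufficient R4)
  P7 cannot run: need (6, 6, 3) vs free (6, 1, 2) (insufficient R2 and R4)
  P2 cannot run: need (2, 3, 5) vs free (6, 1, 2) (insufficient R2 and R4)
  P3 cannot run: need (3, 3, 2) vs free (6, 1, 2) (insufficient R2)
Processes that can never finish: P4, P6, P7, P2 and P3.


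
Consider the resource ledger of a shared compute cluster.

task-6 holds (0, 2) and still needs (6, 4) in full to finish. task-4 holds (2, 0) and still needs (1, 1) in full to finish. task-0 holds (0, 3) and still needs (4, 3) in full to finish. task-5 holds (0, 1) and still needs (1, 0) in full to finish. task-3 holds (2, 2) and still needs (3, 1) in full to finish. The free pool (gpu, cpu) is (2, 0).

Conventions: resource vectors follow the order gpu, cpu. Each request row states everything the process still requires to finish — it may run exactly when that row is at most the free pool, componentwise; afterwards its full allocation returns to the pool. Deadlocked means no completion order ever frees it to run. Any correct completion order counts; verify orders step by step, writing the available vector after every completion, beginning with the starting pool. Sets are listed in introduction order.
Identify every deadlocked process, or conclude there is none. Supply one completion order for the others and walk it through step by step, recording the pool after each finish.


No process is deadlocked.
Key observation: starting with task-5, each completion frees enough for the next — no one is permanently blocked.
A valid finishing order for the others: task-5, task-4, task-3, task-0, task-6. Verifying each step:
  pool = (2, 0)
  run task-5 (needs (1, 0), free (2, 0)); after release of (0, 1) the pool is (2, 1)
  run task-4 (needs (1, 1), free (2, 1)); after release of (2, 0) the pool is (4, 1)
  run task-3 (needs (3, 1), free (4, 1)); after release of (2, 2) the pool is (6, 3)
  run task-0 (needs (4, 3), free (6, 3)); after release of (0, 3) the pool is (6, 6)
  run task-6 (needs (6, 4), free (6, 6)); after release of (0, 2) the pool is (6, 8)


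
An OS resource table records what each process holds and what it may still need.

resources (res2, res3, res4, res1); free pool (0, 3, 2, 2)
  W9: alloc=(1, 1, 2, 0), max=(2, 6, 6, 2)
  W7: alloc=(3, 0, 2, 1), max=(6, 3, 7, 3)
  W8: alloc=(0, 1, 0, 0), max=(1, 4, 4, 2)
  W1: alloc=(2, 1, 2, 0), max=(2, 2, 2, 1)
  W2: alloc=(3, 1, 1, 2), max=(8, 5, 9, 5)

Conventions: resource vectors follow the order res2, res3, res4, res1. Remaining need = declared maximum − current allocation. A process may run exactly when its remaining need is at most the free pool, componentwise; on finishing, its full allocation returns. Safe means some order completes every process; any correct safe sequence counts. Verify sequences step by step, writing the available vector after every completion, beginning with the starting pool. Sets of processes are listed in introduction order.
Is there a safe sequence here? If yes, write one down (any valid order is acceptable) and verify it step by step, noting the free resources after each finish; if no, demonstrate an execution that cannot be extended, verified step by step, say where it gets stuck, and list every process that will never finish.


SAFE. One safe sequence: W1, W8, W9, W7, W2.
Key observation: W8 marks the first exact bind of the order: its need (1, 3, 4, 2) fits the free (2, 4, 4, 2) with zero slack on a requested resource.
Check, step by step:
  pool = (0, 3, 2, 2)
  W1: need (0, 1, 0, 1) fits (0, 3, 2, 2); releases (2, 1, 2, 0), pool now (2, 4, 4, 2)
  W8: need (1, 3, 4, 2) fits (2, 4, 4, 2); releases (0, 1, 0, 0), pool now (2, 5, 4, 2)
  W9: need (1, 5, 4, 2) fits (2, 5, 4, 2); releases (1, 1, 2, 0), pool now (3, 6, 6, 2)
  W7: need (3, 3, 5, 2) fits (3, 6, 6, 2); releases (3, 0, 2, 1), pool now (6, 6, 8, 3)
  W2: need (5, 4, 8, 3) fits (6, 6, 8, 3); releases (3, 1, 1, 2), pool now (9, 7, 9, 5)


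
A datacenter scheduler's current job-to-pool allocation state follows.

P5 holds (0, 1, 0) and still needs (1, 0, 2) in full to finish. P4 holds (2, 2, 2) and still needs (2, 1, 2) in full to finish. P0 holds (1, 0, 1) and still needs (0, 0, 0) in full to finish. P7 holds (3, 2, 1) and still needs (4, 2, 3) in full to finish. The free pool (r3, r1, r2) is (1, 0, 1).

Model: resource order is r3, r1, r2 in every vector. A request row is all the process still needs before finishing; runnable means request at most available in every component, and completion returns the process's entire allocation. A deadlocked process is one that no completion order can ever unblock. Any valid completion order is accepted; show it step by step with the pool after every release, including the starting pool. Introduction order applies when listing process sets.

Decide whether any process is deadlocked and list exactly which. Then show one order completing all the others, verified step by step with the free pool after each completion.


No process is deadlocked.
Key observation: starting with P0, each completion frees enough for the next — no one is permanently blocked.
A valid finishing order for the others: P0, P5, P4, P7. Check, step by step:
  pool = (1, 0, 1)
  P0: need (0, 0, 0) fits (1, 0, 1); releases (1, 0, 1), pool now (2, 0, 2)
  P5: need (1, 0, 2) fits (2, 0, 2); releases (0, 1, 0), pool now (2, 1, 2)
  P4: need (2, 1, 2) fits (2, 1, 2); releases (2, 2, 2), pool now (4, 3, 4)
  P7: need (4, 2, 3) fits (4, 3, 4); releases (3, 2, 1), pool now (7, 5, 5)


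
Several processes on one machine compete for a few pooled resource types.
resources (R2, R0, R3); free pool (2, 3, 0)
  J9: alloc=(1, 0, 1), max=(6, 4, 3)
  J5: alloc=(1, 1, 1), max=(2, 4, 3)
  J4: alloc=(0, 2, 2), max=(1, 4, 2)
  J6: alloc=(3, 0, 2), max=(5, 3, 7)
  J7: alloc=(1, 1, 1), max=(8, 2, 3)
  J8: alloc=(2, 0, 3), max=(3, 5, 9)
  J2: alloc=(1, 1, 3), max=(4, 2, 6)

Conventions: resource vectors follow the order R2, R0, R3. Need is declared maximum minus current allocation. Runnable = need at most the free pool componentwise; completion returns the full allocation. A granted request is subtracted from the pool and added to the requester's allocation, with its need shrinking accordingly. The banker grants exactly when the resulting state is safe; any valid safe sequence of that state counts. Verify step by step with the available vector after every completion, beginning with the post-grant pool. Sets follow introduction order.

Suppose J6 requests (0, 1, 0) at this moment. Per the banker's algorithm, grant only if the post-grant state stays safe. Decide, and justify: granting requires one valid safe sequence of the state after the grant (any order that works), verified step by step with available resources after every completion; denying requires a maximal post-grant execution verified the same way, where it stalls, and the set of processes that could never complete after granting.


GRANT: granting preserves safety; a valid post-grant sequence is J4, J5, J2, J6, J7, J9, J8.
Key observation: the grant leaves (2, 2, 0) free — enough for J4, whose release restarts the cascade.
Verifying the post-grant state step by step:
  pool = (2, 2, 0)
  run J4 (needs (1, 2, 0), free (2, 2, 0)); after release of (0, 2, 2) the pool is (2, 4, 2)
  run J5 (needs (1, 3, 2), free (2, 4, 2)); after release of (1, 1, 1) the pool is (3, 5, 3)
  run J2 (needs (3, 1, 3), free (3, 5, 3)); after release of (1, 1, 3) the pool is (4, 6, 6)
  run J6 (needs (2, 2, 5), free (4, 6, 6)); after release of (3, 1, 2) the pool is (7, 7, 8)
  run J7 (needs (7, 1, 2), free (7, 7, 8)); after release of (1, 1, 1) the pool is (8, 8, 9)
  run J9 (needs (5, 4, 2), free (8, 8, 9)); after release of (1, 0, 1) the pool is (9, 8, 10)
  run J8 (needs (1, 5, 6), free (9, 8, 10)); after release of (2, 0, 3) the pool is (11, 8, 13)


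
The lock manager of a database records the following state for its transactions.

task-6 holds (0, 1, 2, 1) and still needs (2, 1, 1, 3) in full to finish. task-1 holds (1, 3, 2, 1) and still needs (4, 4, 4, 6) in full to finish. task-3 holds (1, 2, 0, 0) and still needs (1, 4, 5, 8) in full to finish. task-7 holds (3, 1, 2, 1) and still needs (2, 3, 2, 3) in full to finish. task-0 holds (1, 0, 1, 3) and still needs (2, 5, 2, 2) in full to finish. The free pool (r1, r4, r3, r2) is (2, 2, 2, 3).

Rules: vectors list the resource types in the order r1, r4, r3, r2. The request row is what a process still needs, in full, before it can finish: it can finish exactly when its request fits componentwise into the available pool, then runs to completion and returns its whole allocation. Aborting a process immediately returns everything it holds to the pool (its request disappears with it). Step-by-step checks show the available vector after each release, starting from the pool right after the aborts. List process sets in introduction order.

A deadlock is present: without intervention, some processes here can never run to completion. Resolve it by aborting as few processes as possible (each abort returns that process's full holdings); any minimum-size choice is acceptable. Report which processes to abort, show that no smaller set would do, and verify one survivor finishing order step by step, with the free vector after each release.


Abort task-0.
Key observation: the deadlocked task-3 becomes finishable only because task-0 released (1, 0, 1, 3); it completes at step 3 below.
No smaller set exists: with zero aborts the deadlock remains.
The survivors complete as task-6, task-7, task-3, task-1. Verifying each step (starting from the post-abort pool):
  pool = (3, 2, 3, 6)
  task-6: need (2, 1, 1, 3) fits (3, 2, 3, 6); releases (0, 1, 2, 1), pool now (3, 3, 5, 7)
  task-7: need (2, 3, 2, 3) fits (3, 3, 5, 7); releases (3, 1, 2, 1), pool now (6, 4, 7, 8)
  task-3: need (1, 4, 5, 8) fits (6, 4, 7, 8); releases (1, 2, 0, 0), pool now (7, 6, 7, 8)
  task-1: need (4, 4, 4, 6) fits (7, 6, 7, 8); releases (1, 3, 2, 1), pool now (8, 9, 9, 9)
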